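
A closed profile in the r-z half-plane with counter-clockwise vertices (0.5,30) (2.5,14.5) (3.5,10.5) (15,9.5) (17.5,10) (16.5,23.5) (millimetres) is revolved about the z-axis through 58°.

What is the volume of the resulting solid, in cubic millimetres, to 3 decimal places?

Profile (r,z), 6 vertices: (0.5,30) (2.5,14.5) (3.5,10.5) (15,9.5) (17.5,10) (16.5,23.5)
edge 0: (0.5,30)→(2.5,14.5)  cross = 0.5·14.5 − 2.5·30 = -67.7500; (r_i+r_j)·cross = 3·-67.7500 = -203.2500
edge 1: (2.5,14.5)→(3.5,10.5)  cross = 2.5·10.5 − 3.5·14.5 = -24.5000; (r_i+r_j)·cross = 6·-24.5000 = -147.0000
edge 2: (3.5,10.5)→(15,9.5)  cross = 3.5·9.5 − 15·10.5 = -124.2500; (r_i+r_j)·cross = 18.5·-124.2500 = -2298.6250
edge 3: (15,9.5)→(17.5,10)  cross = 15·10 − 17.5·9.5 = -16.2500; (r_i+r_j)·cross = 32.5·-16.2500 = -528.1250
edge 4: (17.5,10)→(16.5,23.5)  cross = 17.5·23.5 − 16.5·10 = 246.2500; (r_i+r_j)·cross = 34·246.2500 = 8372.5000
edge 5: (16.5,23.5)→(0.5,30)  cross = 16.5·30 − 0.5·23.5 = 483.2500; (r_i+r_j)·cross = 17·483.2500 = 8215.2500
Σcross = 496.7500 → A = |Σcross|/2 = 248.3750 mm²
Σ(r_i+r_j)·cross = 13410.7500 → first moment M = |Σ|/6 = 2235.1250
R_c = M/A = 2235.1250/248.3750 = 8.9990 mm
θ = 58° = 1.012291 rad
V = θ·R_c·A = 1.012291·8.9990·248.3750 = 2262.597 mm³

Volume = 2262.597 mm³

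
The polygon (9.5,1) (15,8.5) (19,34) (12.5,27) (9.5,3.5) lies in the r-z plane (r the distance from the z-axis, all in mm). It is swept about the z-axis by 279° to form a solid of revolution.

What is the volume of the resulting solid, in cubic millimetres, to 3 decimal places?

Volume = 9008.618 mm³

Profile (r,z), 5 vertices: (9.5,1) (15,8.5) (19,34) (12.5,27) (9.5,3.5)
edge 0: (9.5,1)→(15,8.5)  cross = 9.5·8.5 − 15·1 = 65.7500; (r_i+r_j)·cross = 24.5·65.7500 = 1610.8750
edge 1: (15,8.5)→(19,34)  cross = 15·34 − 19·8.5 = 348.5000; (r_i+r_j)·cross = 34·348.5000 = 11849.0000
edge 2: (19,34)→(12.5,27)  cross = 19·27 − 12.5·34 = 88.0000; (r_i+r_j)·cross = 31.5·88.0000 = 2772.0000
edge 3: (12.5,27)→(9.5,3.5)  cross = 12.5·3.5 − 9.5·27 = -212.7500; (r_i+r_j)·cross = 22·-212.7500 = -4680.5000
edge 4: (9.5,3.5)→(9.5,1)  cross = 9.5·1 − 9.5·3.5 = -23.7500; (r_i+r_j)·cross = 19·-23.7500 = -451.2500
Σcross = 265.7500 → A = |Σcross|/2 = 132.8750 mm²
Σ(r_i+r_j)·cross = 11100.1250 → first moment M = |Σ|/6 = 1850.0208
R_c = M/A = 1850.0208/132.8750 = 13.9230 mm
θ = 279° = 4.869469 rad
V = θ·R_c·A = 4.869469·13.9230·132.8750 = 9008.618 mm³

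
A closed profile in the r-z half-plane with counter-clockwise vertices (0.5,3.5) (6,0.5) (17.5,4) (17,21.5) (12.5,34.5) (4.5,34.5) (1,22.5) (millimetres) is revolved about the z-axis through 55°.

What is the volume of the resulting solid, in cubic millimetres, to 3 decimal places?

Profile (r,z), 7 vertices: (0.5,3.5) (6,0.5) (17.5,4) (17,21.5) (12.5,34.5) (4.5,34.5) (1,22.5)
edge 0: (0.5,3.5)→(6,0.5)  cross = 0.5·0.5 − 6·3.5 = -20.7500; (r_i+r_j)·cross = 6.5·-20.7500 = -134.8750
edge 1: (6,0.5)→(17.5,4)  cross = 6·4 − 17.5·0.5 = 15.2500; (r_i+r_j)·cross = 23.5·15.2500 = 358.3750
edge 2: (17.5,4)→(17,21.5)  cross = 17.5·21.5 − 17·4 = 308.2500; (r_i+r_j)·cross = 34.5·308.2500 = 10634.6250
edge 3: (17,21.5)→(12.5,34.5)  cross = 17·34.5 − 12.5·21.5 = 317.7500; (r_i+r_j)·cross = 29.5·317.7500 = 9373.6250
edge 4: (12.5,34.5)→(4.5,34.5)  cross = 12.5·34.5 − 4.5·34.5 = 276.0000; (r_i+r_j)·cross = 17·276.0000 = 4692.0000
edge 5: (4.5,34.5)→(1,22.5)  cross = 4.5·22.5 − 1·34.5 = 66.7500; (r_i+r_j)·cross = 5.5·66.7500 = 367.1250
edge 6: (1,22.5)→(0.5,3.5)  cross = 1·3.5 − 0.5·22.5 = -7.7500; (r_i+r_j)·cross = 1.5·-7.7500 = -11.6250
Σcross = 955.5000 → A = |Σcross|/2 = 477.7500 mm²
Σ(r_i+r_j)·cross = 25279.2500 → first moment M = |Σ|/6 = 4213.2083
R_c = M/A = 4213.2083/477.7500 = 8.8189 mm
θ = 55° = 0.959931 rad
V = θ·R_c·A = 0.959931·8.8189·477.7500 = 4044.390 mm³

Volume = 4044.390 mm³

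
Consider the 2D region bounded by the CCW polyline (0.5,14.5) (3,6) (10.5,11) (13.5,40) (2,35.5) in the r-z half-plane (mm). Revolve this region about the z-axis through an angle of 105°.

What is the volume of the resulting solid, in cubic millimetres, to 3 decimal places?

Volume = 3721.926 mm³

Profile (r,z), 5 vertices: (0.5,14.5) (3,6) (10.5,11) (13.5,40) (2,35.5)
edge 0: (0.5,14.5)→(3,6)  cross = 0.5·6 − 3·14.5 = -40.5000; (r_i+r_j)·cross = 3.5·-40.5000 = -141.7500
edge 1: (3,6)→(10.5,11)  cross = 3·11 − 10.5·6 = -30.0000; (r_i+r_j)·cross = 13.5·-30.0000 = -405.0000
edge 2: (10.5,11)→(13.5,40)  cross = 10.5·40 − 13.5·11 = 271.5000; (r_i+r_j)·cross = 24·271.5000 = 6516.0000
edge 3: (13.5,40)→(2,35.5)  cross = 13.5·35.5 − 2·40 = 399.2500; (r_i+r_j)·cross = 15.5·399.2500 = 6188.3750
edge 4: (2,35.5)→(0.5,14.5)  cross = 2·14.5 − 0.5·35.5 = 11.2500; (r_i+r_j)·cross = 2.5·11.2500 = 28.1250
Σcross = 611.5000 → A = |Σcross|/2 = 305.7500 mm²
Σ(r_i+r_j)·cross = 12185.7500 → first moment M = |Σ|/6 = 2030.9583
R_c = M/A = 2030.9583/305.7500 = 6.6425 mm
θ = 105° = 1.832596 rad
V = θ·R_c·A = 1.832596·6.6425·305.7500 = 3721.926 mm³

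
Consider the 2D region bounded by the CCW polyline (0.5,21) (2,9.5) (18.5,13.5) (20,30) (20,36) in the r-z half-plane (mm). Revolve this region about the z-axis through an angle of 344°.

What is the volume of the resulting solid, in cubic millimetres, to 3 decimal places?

Profile (r,z), 5 vertices: (0.5,21) (2,9.5) (18.5,13.5) (20,30) (20,36)
edge 0: (0.5,21)→(2,9.5)  cross = 0.5·9.5 − 2·21 = -37.2500; (r_i+r_j)·cross = 2.5·-37.2500 = -93.1250
edge 1: (2,9.5)→(18.5,13.5)  cross = 2·13.5 − 18.5·9.5 = -148.7500; (r_i+r_j)·cross = 20.5·-148.7500 = -3049.3750
edge 2: (18.5,13.5)→(20,30)  cross = 18.5·30 − 20·13.5 = 285.0000; (r_i+r_j)·cross = 38.5·285.0000 = 10972.5000
edge 3: (20,30)→(20,36)  cross = 20·36 − 20·30 = 120.0000; (r_i+r_j)·cross = 40·120.0000 = 4800.0000
edge 4: (20,36)→(0.5,21)  cross = 20·21 − 0.5·36 = 402.0000; (r_i+r_j)·cross = 20.5·402.0000 = 8241.0000
Σcross = 621.0000 → A = |Σcross|/2 = 310.5000 mm²
Σ(r_i+r_j)·cross = 20871.0000 → first moment M = |Σ|/6 = 3478.5000
R_c = M/A = 3478.5000/310.5000 = 11.2029 mm
θ = 344° = 6.003933 rad
V = θ·R_c·A = 6.003933·11.2029·310.5000 = 20884.680 mm³

Volume = 20884.680 mm³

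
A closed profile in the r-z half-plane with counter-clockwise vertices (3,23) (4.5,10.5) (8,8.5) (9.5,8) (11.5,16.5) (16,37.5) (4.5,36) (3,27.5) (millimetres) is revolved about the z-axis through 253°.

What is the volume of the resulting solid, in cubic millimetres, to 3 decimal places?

Volume = 9523.064 mm³

Profile (r,z), 8 vertices: (3,23) (4.5,10.5) (8,8.5) (9.5,8) (11.5,16.5) (16,37.5) (4.5,36) (3,27.5)
edge 0: (3,23)→(4.5,10.5)  cross = 3·10.5 − 4.5·23 = -72.0000; (r_i+r_j)·cross = 7.5·-72.0000 = -540.0000
edge 1: (4.5,10.5)→(8,8.5)  cross = 4.5·8.5 − 8·10.5 = -45.7500; (r_i+r_j)·cross = 12.5·-45.7500 = -571.8750
edge 2: (8,8.5)→(9.5,8)  cross = 8·8 − 9.5·8.5 = -16.7500; (r_i+r_j)·cross = 17.5·-16.7500 = -293.1250
edge 3: (9.5,8)→(11.5,16.5)  cross = 9.5·16.5 − 11.5·8 = 64.7500; (r_i+r_j)·cross = 21·64.7500 = 1359.7500
edge 4: (11.5,16.5)→(16,37.5)  cross = 11.5·37.5 − 16·16.5 = 167.2500; (r_i+r_j)·cross = 27.5·167.2500 = 4599.3750
edge 5: (16,37.5)→(4.5,36)  cross = 16·36 − 4.5·37.5 = 407.2500; (r_i+r_j)·cross = 20.5·407.2500 = 8348.6250
edge 6: (4.5,36)→(3,27.5)  cross = 4.5·27.5 − 3·36 = 15.7500; (r_i+r_j)·cross = 7.5·15.7500 = 118.1250
edge 7: (3,27.5)→(3,23)  cross = 3·23 − 3·27.5 = -13.5000; (r_i+r_j)·cross = 6·-13.5000 = -81.0000
Σcross = 507.0000 → A = |Σcross|/2 = 253.5000 mm²
Σ(r_i+r_j)·cross = 12939.8750 → first moment M = |Σ|/6 = 2156.6458
R_c = M/A = 2156.6458/253.5000 = 8.5075 mm
θ = 253° = 4.415683 rad
V = θ·R_c·A = 4.415683·8.5075·253.5000 = 9523.064 mm³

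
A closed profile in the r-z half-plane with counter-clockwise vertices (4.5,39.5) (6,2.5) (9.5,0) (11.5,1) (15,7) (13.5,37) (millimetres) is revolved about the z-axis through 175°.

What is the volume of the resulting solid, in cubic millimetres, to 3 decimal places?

Profile (r,z), 6 vertices: (4.5,39.5) (6,2.5) (9.5,0) (11.5,1) (15,7) (13.5,37)
edge 0: (4.5,39.5)→(6,2.5)  cross = 4.5·2.5 − 6·39.5 = -225.7500; (r_i+r_j)·cross = 10.5·-225.7500 = -2370.3750
edge 1: (6,2.5)→(9.5,0)  cross = 6·0 − 9.5·2.5 = -23.7500; (r_i+r_j)·cross = 15.5·-23.7500 = -368.1250
edge 2: (9.5,0)→(11.5,1)  cross = 9.5·1 − 11.5·0 = 9.5000; (r_i+r_j)·cross = 21·9.5000 = 199.5000
edge 3: (11.5,1)→(15,7)  cross = 11.5·7 − 15·1 = 65.5000; (r_i+r_j)·cross = 26.5·65.5000 = 1735.7500
edge 4: (15,7)→(13.5,37)  cross = 15·37 − 13.5·7 = 460.5000; (r_i+r_j)·cross = 28.5·460.5000 = 13124.2500
edge 5: (13.5,37)→(4.5,39.5)  cross = 13.5·39.5 − 4.5·37 = 366.7500; (r_i+r_j)·cross = 18·366.7500 = 6601.5000
Σcross = 652.7500 → A = |Σcross|/2 = 326.3750 mm²
Σ(r_i+r_j)·cross = 18922.5000 → first moment M = |Σ|/6 = 3153.7500
R_c = M/A = 3153.7500/326.3750 = 9.6630 mm
θ = 175° = 3.054326 rad
V = θ·R_c·A = 3.054326·9.6630·326.3750 = 9632.581 mm³

Volume = 9632.581 mm³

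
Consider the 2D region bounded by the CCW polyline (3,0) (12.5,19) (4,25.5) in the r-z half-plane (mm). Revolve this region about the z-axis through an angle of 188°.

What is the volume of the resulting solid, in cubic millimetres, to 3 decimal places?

Volume = 2380.729 mm³

Profile (r,z), 3 vertices: (3,0) (12.5,19) (4,25.5)
edge 0: (3,0)→(12.5,19)  cross = 3·19 − 12.5·0 = 57.0000; (r_i+r_j)·cross = 15.5·57.0000 = 883.5000
edge 1: (12.5,19)→(4,25.5)  cross = 12.5·25.5 − 4·19 = 242.7500; (r_i+r_j)·cross = 16.5·242.7500 = 4005.3750
edge 2: (4,25.5)→(3,0)  cross = 4·0 − 3·25.5 = -76.5000; (r_i+r_j)·cross = 7·-76.5000 = -535.5000
Σcross = 223.2500 → A = |Σcross|/2 = 111.6250 mm²
Σ(r_i+r_j)·cross = 4353.3750 → first moment M = |Σ|/6 = 725.5625
R_c = M/A = 725.5625/111.6250 = 6.5000 mm
θ = 188° = 3.281219 rad
V = θ·R_c·A = 3.281219·6.5000·111.6250 = 2380.729 mm³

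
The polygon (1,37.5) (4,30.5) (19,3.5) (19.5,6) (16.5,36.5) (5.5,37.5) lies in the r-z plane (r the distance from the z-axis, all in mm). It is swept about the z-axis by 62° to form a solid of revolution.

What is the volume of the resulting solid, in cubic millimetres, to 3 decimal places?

Volume = 3698.857 mm³

Profile (r,z), 6 vertices: (1,37.5) (4,30.5) (19,3.5) (19.5,6) (16.5,36.5) (5.5,37.5)
edge 0: (1,37.5)→(4,30.5)  cross = 1·30.5 − 4·37.5 = -119.5000; (r_i+r_j)·cross = 5·-119.5000 = -597.5000
edge 1: (4,30.5)→(19,3.5)  cross = 4·3.5 − 19·30.5 = -565.5000; (r_i+r_j)·cross = 23·-565.5000 = -13006.5000
edge 2: (19,3.5)→(19.5,6)  cross = 19·6 − 19.5·3.5 = 45.7500; (r_i+r_j)·cross = 38.5·45.7500 = 1761.3750
edge 3: (19.5,6)→(16.5,36.5)  cross = 19.5·36.5 − 16.5·6 = 612.7500; (r_i+r_j)·cross = 36·612.7500 = 22059.0000
edge 4: (16.5,36.5)→(5.5,37.5)  cross = 16.5·37.5 − 5.5·36.5 = 418.0000; (r_i+r_j)·cross = 22·418.0000 = 9196.0000
edge 5: (5.5,37.5)→(1,37.5)  cross = 5.5·37.5 − 1·37.5 = 168.7500; (r_i+r_j)·cross = 6.5·168.7500 = 1096.8750
Σcross = 560.2500 → A = |Σcross|/2 = 280.1250 mm²
Σ(r_i+r_j)·cross = 20509.2500 → first moment M = |Σ|/6 = 3418.2083
R_c = M/A = 3418.2083/280.1250 = 12.2024 mm
θ = 62° = 1.082104 rad
V = θ·R_c·A = 1.082104·12.2024·280.1250 = 3698.857 mm³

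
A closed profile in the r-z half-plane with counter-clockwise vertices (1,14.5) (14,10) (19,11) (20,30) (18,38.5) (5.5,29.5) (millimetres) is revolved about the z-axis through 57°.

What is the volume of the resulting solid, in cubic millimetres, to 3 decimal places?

Volume = 4333.513 mm³

Profile (r,z), 6 vertices: (1,14.5) (14,10) (19,11) (20,30) (18,38.5) (5.5,29.5)
edge 0: (1,14.5)→(14,10)  cross = 1·10 − 14·14.5 = -193.0000; (r_i+r_j)·cross = 15·-193.0000 = -2895.0000
edge 1: (14,10)→(19,11)  cross = 14·11 − 19·10 = -36.0000; (r_i+r_j)·cross = 33·-36.0000 = -1188.0000
edge 2: (19,11)→(20,30)  cross = 19·30 − 20·11 = 350.0000; (r_i+r_j)·cross = 39·350.0000 = 13650.0000
edge 3: (20,30)→(18,38.5)  cross = 20·38.5 − 18·30 = 230.0000; (r_i+r_j)·cross = 38·230.0000 = 8740.0000
edge 4: (18,38.5)→(5.5,29.5)  cross = 18·29.5 − 5.5·38.5 = 319.2500; (r_i+r_j)·cross = 23.5·319.2500 = 7502.3750
edge 5: (5.5,29.5)→(1,14.5)  cross = 5.5·14.5 − 1·29.5 = 50.2500; (r_i+r_j)·cross = 6.5·50.2500 = 326.6250
Σcross = 720.5000 → A = |Σcross|/2 = 360.2500 mm²
Σ(r_i+r_j)·cross = 26136.0000 → first moment M = |Σ|/6 = 4356.0000
R_c = M/A = 4356.0000/360.2500 = 12.0916 mm
θ = 57° = 0.994838 rad
V = θ·R_c·A = 0.994838·12.0916·360.2500 = 4333.513 mm³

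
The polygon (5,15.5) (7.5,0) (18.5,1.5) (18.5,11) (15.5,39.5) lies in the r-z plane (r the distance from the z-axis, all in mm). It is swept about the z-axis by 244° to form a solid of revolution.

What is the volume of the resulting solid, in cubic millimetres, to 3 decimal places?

Profile (r,z), 5 vertices: (5,15.5) (7.5,0) (18.5,1.5) (18.5,11) (15.5,39.5)
edge 0: (5,15.5)→(7.5,0)  cross = 5·0 − 7.5·15.5 = -116.2500; (r_i+r_j)·cross = 12.5·-116.2500 = -1453.1250
edge 1: (7.5,0)→(18.5,1.5)  cross = 7.5·1.5 − 18.5·0 = 11.2500; (r_i+r_j)·cross = 26·11.2500 = 292.5000
edge 2: (18.5,1.5)→(18.5,11)  cross = 18.5·11 − 18.5·1.5 = 175.7500; (r_i+r_j)·cross = 37·175.7500 = 6502.7500
edge 3: (18.5,11)→(15.5,39.5)  cross = 18.5·39.5 − 15.5·11 = 560.2500; (r_i+r_j)·cross = 34·560.2500 = 19048.5000
edge 4: (15.5,39.5)→(5,15.5)  cross = 15.5·15.5 − 5·39.5 = 42.7500; (r_i+r_j)·cross = 20.5·42.7500 = 876.3750
Σcross = 673.7500 → A = |Σcross|/2 = 336.8750 mm²
Σ(r_i+r_j)·cross = 25267.0000 → first moment M = |Σ|/6 = 4211.1667
R_c = M/A = 4211.1667/336.8750 = 12.5007 mm
θ = 244° = 4.258603 rad
V = θ·R_c·A = 4.258603·12.5007·336.8750 = 17933.689 mm³

Volume = 17933.689 mm³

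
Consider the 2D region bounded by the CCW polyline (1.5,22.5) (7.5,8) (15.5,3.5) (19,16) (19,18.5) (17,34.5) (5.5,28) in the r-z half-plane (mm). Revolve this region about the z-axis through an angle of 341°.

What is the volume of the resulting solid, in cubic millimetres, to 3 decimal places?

Volume = 23505.365 mm³

Profile (r,z), 7 vertices: (1.5,22.5) (7.5,8) (15.5,3.5) (19,16) (19,18.5) (17,34.5) (5.5,28)
edge 0: (1.5,22.5)→(7.5,8)  cross = 1.5·8 − 7.5·22.5 = -156.7500; (r_i+r_j)·cross = 9·-156.7500 = -1410.7500
edge 1: (7.5,8)→(15.5,3.5)  cross = 7.5·3.5 − 15.5·8 = -97.7500; (r_i+r_j)·cross = 23·-97.7500 = -2248.2500
edge 2: (15.5,3.5)→(19,16)  cross = 15.5·16 − 19·3.5 = 181.5000; (r_i+r_j)·cross = 34.5·181.5000 = 6261.7500
edge 3: (19,16)→(19,18.5)  cross = 19·18.5 − 19·16 = 47.5000; (r_i+r_j)·cross = 38·47.5000 = 1805.0000
edge 4: (19,18.5)→(17,34.5)  cross = 19·34.5 − 17·18.5 = 341.0000; (r_i+r_j)·cross = 36·341.0000 = 12276.0000
edge 5: (17,34.5)→(5.5,28)  cross = 17·28 − 5.5·34.5 = 286.2500; (r_i+r_j)·cross = 22.5·286.2500 = 6440.6250
edge 6: (5.5,28)→(1.5,22.5)  cross = 5.5·22.5 − 1.5·28 = 81.7500; (r_i+r_j)·cross = 7·81.7500 = 572.2500
Σcross = 683.5000 → A = |Σcross|/2 = 341.7500 mm²
Σ(r_i+r_j)·cross = 23696.6250 → first moment M = |Σ|/6 = 3949.4375
R_c = M/A = 3949.4375/341.7500 = 11.5565 mm
θ = 341° = 5.951573 rad
V = θ·R_c·A = 5.951573·11.5565·341.7500 = 23505.365 mm³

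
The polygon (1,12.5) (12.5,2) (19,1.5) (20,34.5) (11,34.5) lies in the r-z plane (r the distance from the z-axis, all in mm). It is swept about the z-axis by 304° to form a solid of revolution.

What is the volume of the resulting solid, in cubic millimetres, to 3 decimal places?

Volume = 28799.224 mm³

Profile (r,z), 5 vertices: (1,12.5) (12.5,2) (19,1.5) (20,34.5) (11,34.5)
edge 0: (1,12.5)→(12.5,2)  cross = 1·2 − 12.5·12.5 = -154.2500; (r_i+r_j)·cross = 13.5·-154.2500 = -2082.3750
edge 1: (12.5,2)→(19,1.5)  cross = 12.5·1.5 − 19·2 = -19.2500; (r_i+r_j)·cross = 31.5·-19.2500 = -606.3750
edge 2: (19,1.5)→(20,34.5)  cross = 19·34.5 − 20·1.5 = 625.5000; (r_i+r_j)·cross = 39·625.5000 = 24394.5000
edge 3: (20,34.5)→(11,34.5)  cross = 20·34.5 − 11·34.5 = 310.5000; (r_i+r_j)·cross = 31·310.5000 = 9625.5000
edge 4: (11,34.5)→(1,12.5)  cross = 11·12.5 − 1·34.5 = 103.0000; (r_i+r_j)·cross = 12·103.0000 = 1236.0000
Σcross = 865.5000 → A = |Σcross|/2 = 432.7500 mm²
Σ(r_i+r_j)·cross = 32567.2500 → first moment M = |Σ|/6 = 5427.8750
R_c = M/A = 5427.8750/432.7500 = 12.5427 mm
θ = 304° = 5.305801 rad
V = θ·R_c·A = 5.305801·12.5427·432.7500 = 28799.224 mm³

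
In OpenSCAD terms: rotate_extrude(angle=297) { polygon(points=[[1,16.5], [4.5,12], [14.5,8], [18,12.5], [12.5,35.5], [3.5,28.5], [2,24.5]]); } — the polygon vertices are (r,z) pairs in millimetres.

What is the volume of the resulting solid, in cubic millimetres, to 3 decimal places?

Volume = 14570.962 mm³

Profile (r,z), 7 vertices: (1,16.5) (4.5,12) (14.5,8) (18,12.5) (12.5,35.5) (3.5,28.5) (2,24.5)
edge 0: (1,16.5)→(4.5,12)  cross = 1·12 − 4.5·16.5 = -62.2500; (r_i+r_j)·cross = 5.5·-62.2500 = -342.3750
edge 1: (4.5,12)→(14.5,8)  cross = 4.5·8 − 14.5·12 = -138.0000; (r_i+r_j)·cross = 19·-138.0000 = -2622.0000
edge 2: (14.5,8)→(18,12.5)  cross = 14.5·12.5 − 18·8 = 37.2500; (r_i+r_j)·cross = 32.5·37.2500 = 1210.6250
edge 3: (18,12.5)→(12.5,35.5)  cross = 18·35.5 − 12.5·12.5 = 482.7500; (r_i+r_j)·cross = 30.5·482.7500 = 14723.8750
edge 4: (12.5,35.5)→(3.5,28.5)  cross = 12.5·28.5 − 3.5·35.5 = 232.0000; (r_i+r_j)·cross = 16·232.0000 = 3712.0000
edge 5: (3.5,28.5)→(2,24.5)  cross = 3.5·24.5 − 2·28.5 = 28.7500; (r_i+r_j)·cross = 5.5·28.7500 = 158.1250
edge 6: (2,24.5)→(1,16.5)  cross = 2·16.5 − 1·24.5 = 8.5000; (r_i+r_j)·cross = 3·8.5000 = 25.5000
Σcross = 589.0000 → A = |Σcross|/2 = 294.5000 mm²
Σ(r_i+r_j)·cross = 16865.7500 → first moment M = |Σ|/6 = 2810.9583
R_c = M/A = 2810.9583/294.5000 = 9.5449 mm
θ = 297° = 5.183628 rad
V = θ·R_c·A = 5.183628·9.5449·294.5000 = 14570.962 mm³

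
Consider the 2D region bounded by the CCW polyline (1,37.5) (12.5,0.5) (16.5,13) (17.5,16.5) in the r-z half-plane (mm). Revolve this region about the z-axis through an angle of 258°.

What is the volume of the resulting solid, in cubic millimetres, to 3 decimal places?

Profile (r,z), 4 vertices: (1,37.5) (12.5,0.5) (16.5,13) (17.5,16.5)
edge 0: (1,37.5)→(12.5,0.5)  cross = 1·0.5 − 12.5·37.5 = -468.2500; (r_i+r_j)·cross = 13.5·-468.2500 = -6321.3750
edge 1: (12.5,0.5)→(16.5,13)  cross = 12.5·13 − 16.5·0.5 = 154.2500; (r_i+r_j)·cross = 29·154.2500 = 4473.2500
edge 2: (16.5,13)→(17.5,16.5)  cross = 16.5·16.5 − 17.5·13 = 44.7500; (r_i+r_j)·cross = 34·44.7500 = 1521.5000
edge 3: (17.5,16.5)→(1,37.5)  cross = 17.5·37.5 − 1·16.5 = 639.7500; (r_i+r_j)·cross = 18.5·639.7500 = 11835.3750
Σcross = 370.5000 → A = |Σcross|/2 = 185.2500 mm²
Σ(r_i+r_j)·cross = 11508.7500 → first moment M = |Σ|/6 = 1918.1250
R_c = M/A = 1918.1250/185.2500 = 10.3543 mm
θ = 258° = 4.502949 rad
V = θ·R_c·A = 4.502949·10.3543·185.2500 = 8637.220 mm³

Volume = 8637.220 mm³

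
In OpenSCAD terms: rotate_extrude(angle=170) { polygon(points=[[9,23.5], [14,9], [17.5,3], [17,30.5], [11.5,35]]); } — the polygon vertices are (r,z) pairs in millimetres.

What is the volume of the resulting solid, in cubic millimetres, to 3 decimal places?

Profile (r,z), 5 vertices: (9,23.5) (14,9) (17.5,3) (17,30.5) (11.5,35)
edge 0: (9,23.5)→(14,9)  cross = 9·9 − 14·23.5 = -248.0000; (r_i+r_j)·cross = 23·-248.0000 = -5704.0000
edge 1: (14,9)→(17.5,3)  cross = 14·3 − 17.5·9 = -115.5000; (r_i+r_j)·cross = 31.5·-115.5000 = -3638.2500
edge 2: (17.5,3)→(17,30.5)  cross = 17.5·30.5 − 17·3 = 482.7500; (r_i+r_j)·cross = 34.5·482.7500 = 16654.8750
edge 3: (17,30.5)→(11.5,35)  cross = 17·35 − 11.5·30.5 = 244.2500; (r_i+r_j)·cross = 28.5·244.2500 = 6961.1250
edge 4: (11.5,35)→(9,23.5)  cross = 11.5·23.5 − 9·35 = -44.7500; (r_i+r_j)·cross = 20.5·-44.7500 = -917.3750
Σcross = 318.7500 → A = |Σcross|/2 = 159.3750 mm²
Σ(r_i+r_j)·cross = 13356.3750 → first moment M = |Σ|/6 = 2226.0625
R_c = M/A = 2226.0625/159.3750 = 13.9675 mm
θ = 170° = 2.967060 rad
V = θ·R_c·A = 2.967060·13.9675·159.3750 = 6604.860 mm³

Volume = 6604.860 mm³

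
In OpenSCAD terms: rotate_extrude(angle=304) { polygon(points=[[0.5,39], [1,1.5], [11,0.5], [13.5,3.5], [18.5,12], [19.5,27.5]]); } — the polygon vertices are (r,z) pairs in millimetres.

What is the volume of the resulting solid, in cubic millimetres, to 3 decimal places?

Volume = 25658.853 mm³

Profile (r,z), 6 vertices: (0.5,39) (1,1.5) (11,0.5) (13.5,3.5) (18.5,12) (19.5,27.5)
edge 0: (0.5,39)→(1,1.5)  cross = 0.5·1.5 − 1·39 = -38.2500; (r_i+r_j)·cross = 1.5·-38.2500 = -57.3750
edge 1: (1,1.5)→(11,0.5)  cross = 1·0.5 − 11·1.5 = -16.0000; (r_i+r_j)·cross = 12·-16.0000 = -192.0000
edge 2: (11,0.5)→(13.5,3.5)  cross = 11·3.5 − 13.5·0.5 = 31.7500; (r_i+r_j)·cross = 24.5·31.7500 = 777.8750
edge 3: (13.5,3.5)→(18.5,12)  cross = 13.5·12 − 18.5·3.5 = 97.2500; (r_i+r_j)·cross = 32·97.2500 = 3112.0000
edge 4: (18.5,12)→(19.5,27.5)  cross = 18.5·27.5 − 19.5·12 = 274.7500; (r_i+r_j)·cross = 38·274.7500 = 10440.5000
edge 5: (19.5,27.5)→(0.5,39)  cross = 19.5·39 − 0.5·27.5 = 746.7500; (r_i+r_j)·cross = 20·746.7500 = 14935.0000
Σcross = 1096.2500 → A = |Σcross|/2 = 548.1250 mm²
Σ(r_i+r_j)·cross = 29016.0000 → first moment M = |Σ|/6 = 4836.0000
R_c = M/A = 4836.0000/548.1250 = 8.8228 mm
θ = 304° = 5.305801 rad
V = θ·R_c·A = 5.305801·8.8228·548.1250 = 25658.853 mm³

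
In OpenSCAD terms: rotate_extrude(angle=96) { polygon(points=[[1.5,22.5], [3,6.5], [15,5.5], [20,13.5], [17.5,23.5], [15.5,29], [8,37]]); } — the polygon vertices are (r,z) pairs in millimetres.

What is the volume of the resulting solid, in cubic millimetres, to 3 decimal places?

Volume = 6763.640 mm³

Profile (r,z), 7 vertices: (1.5,22.5) (3,6.5) (15,5.5) (20,13.5) (17.5,23.5) (15.5,29) (8,37)
edge 0: (1.5,22.5)→(3,6.5)  cross = 1.5·6.5 − 3·22.5 = -57.7500; (r_i+r_j)·cross = 4.5·-57.7500 = -259.8750
edge 1: (3,6.5)→(15,5.5)  cross = 3·5.5 − 15·6.5 = -81.0000; (r_i+r_j)·cross = 18·-81.0000 = -1458.0000
edge 2: (15,5.5)→(20,13.5)  cross = 15·13.5 − 20·5.5 = 92.5000; (r_i+r_j)·cross = 35·92.5000 = 3237.5000
edge 3: (20,13.5)→(17.5,23.5)  cross = 20·23.5 − 17.5·13.5 = 233.7500; (r_i+r_j)·cross = 37.5·233.7500 = 8765.6250
edge 4: (17.5,23.5)→(15.5,29)  cross = 17.5·29 − 15.5·23.5 = 143.2500; (r_i+r_j)·cross = 33·143.2500 = 4727.2500
edge 5: (15.5,29)→(8,37)  cross = 15.5·37 − 8·29 = 341.5000; (r_i+r_j)·cross = 23.5·341.5000 = 8025.2500
edge 6: (8,37)→(1.5,22.5)  cross = 8·22.5 − 1.5·37 = 124.5000; (r_i+r_j)·cross = 9.5·124.5000 = 1182.7500
Σcross = 796.7500 → A = |Σcross|/2 = 398.3750 mm²
Σ(r_i+r_j)·cross = 24220.5000 → first moment M = |Σ|/6 = 4036.7500
R_c = M/A = 4036.7500/398.3750 = 10.1330 mm
θ = 96° = 1.675516 rad
V = θ·R_c·A = 1.675516·10.1330·398.3750 = 6763.640 mm³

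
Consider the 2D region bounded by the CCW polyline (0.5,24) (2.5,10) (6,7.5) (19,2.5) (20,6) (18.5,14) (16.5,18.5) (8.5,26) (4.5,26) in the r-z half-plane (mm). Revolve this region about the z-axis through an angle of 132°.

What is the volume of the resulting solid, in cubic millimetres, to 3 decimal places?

Volume = 6840.037 mm³

Profile (r,z), 9 vertices: (0.5,24) (2.5,10) (6,7.5) (19,2.5) (20,6) (18.5,14) (16.5,18.5) (8.5,26) (4.5,26)
edge 0: (0.5,24)→(2.5,10)  cross = 0.5·10 − 2.5·24 = -55.0000; (r_i+r_j)·cross = 3·-55.0000 = -165.0000
edge 1: (2.5,10)→(6,7.5)  cross = 2.5·7.5 − 6·10 = -41.2500; (r_i+r_j)·cross = 8.5·-41.2500 = -350.6250
edge 2: (6,7.5)→(19,2.5)  cross = 6·2.5 − 19·7.5 = -127.5000; (r_i+r_j)·cross = 25·-127.5000 = -3187.5000
edge 3: (19,2.5)→(20,6)  cross = 19·6 − 20·2.5 = 64.0000; (r_i+r_j)·cross = 39·64.0000 = 2496.0000
edge 4: (20,6)→(18.5,14)  cross = 20·14 − 18.5·6 = 169.0000; (r_i+r_j)·cross = 38.5·169.0000 = 6506.5000
edge 5: (18.5,14)→(16.5,18.5)  cross = 18.5·18.5 − 16.5·14 = 111.2500; (r_i+r_j)·cross = 35·111.2500 = 3893.7500
edge 6: (16.5,18.5)→(8.5,26)  cross = 16.5·26 − 8.5·18.5 = 271.7500; (r_i+r_j)·cross = 25·271.7500 = 6793.7500
edge 7: (8.5,26)→(4.5,26)  cross = 8.5·26 − 4.5·26 = 104.0000; (r_i+r_j)·cross = 13·104.0000 = 1352.0000
edge 8: (4.5,26)→(0.5,24)  cross = 4.5·24 − 0.5·26 = 95.0000; (r_i+r_j)·cross = 5·95.0000 = 475.0000
Σcross = 591.2500 → A = |Σcross|/2 = 295.6250 mm²
Σ(r_i+r_j)·cross = 17813.8750 → first moment M = |Σ|/6 = 2968.9792
R_c = M/A = 2968.9792/295.6250 = 10.0431 mm
θ = 132° = 2.303835 rad
V = θ·R_c·A = 2.303835·10.0431·295.6250 = 6840.037 mm³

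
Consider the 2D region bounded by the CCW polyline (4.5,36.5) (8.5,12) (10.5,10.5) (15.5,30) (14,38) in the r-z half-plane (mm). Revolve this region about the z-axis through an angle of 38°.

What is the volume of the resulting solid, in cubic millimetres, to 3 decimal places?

Profile (r,z), 5 vertices: (4.5,36.5) (8.5,12) (10.5,10.5) (15.5,30) (14,38)
edge 0: (4.5,36.5)→(8.5,12)  cross = 4.5·12 − 8.5·36.5 = -256.2500; (r_i+r_j)·cross = 13·-256.2500 = -3331.2500
edge 1: (8.5,12)→(10.5,10.5)  cross = 8.5·10.5 − 10.5·12 = -36.7500; (r_i+r_j)·cross = 19·-36.7500 = -698.2500
edge 2: (10.5,10.5)→(15.5,30)  cross = 10.5·30 − 15.5·10.5 = 152.2500; (r_i+r_j)·cross = 26·152.2500 = 3958.5000
edge 3: (15.5,30)→(14,38)  cross = 15.5·38 − 14·30 = 169.0000; (r_i+r_j)·cross = 29.5·169.0000 = 4985.5000
edge 4: (14,38)→(4.5,36.5)  cross = 14·36.5 − 4.5·38 = 340.0000; (r_i+r_j)·cross = 18.5·340.0000 = 6290.0000
Σcross = 368.2500 → A = |Σcross|/2 = 184.1250 mm²
Σ(r_i+r_j)·cross = 11204.5000 → first moment M = |Σ|/6 = 1867.4167
R_c = M/A = 1867.4167/184.1250 = 10.1421 mm
θ = 38° = 0.663225 rad
V = θ·R_c·A = 0.663225·10.1421·184.1250 = 1238.518 mm³

Volume = 1238.518 mm³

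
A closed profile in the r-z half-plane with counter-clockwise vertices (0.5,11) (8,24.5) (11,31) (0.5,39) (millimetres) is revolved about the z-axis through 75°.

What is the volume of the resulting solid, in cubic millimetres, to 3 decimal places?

Volume = 804.788 mm³

Profile (r,z), 4 vertices: (0.5,11) (8,24.5) (11,31) (0.5,39)
edge 0: (0.5,11)→(8,24.5)  cross = 0.5·24.5 − 8·11 = -75.7500; (r_i+r_j)·cross = 8.5·-75.7500 = -643.8750
edge 1: (8,24.5)→(11,31)  cross = 8·31 − 11·24.5 = -21.5000; (r_i+r_j)·cross = 19·-21.5000 = -408.5000
edge 2: (11,31)→(0.5,39)  cross = 11·39 − 0.5·31 = 413.5000; (r_i+r_j)·cross = 11.5·413.5000 = 4755.2500
edge 3: (0.5,39)→(0.5,11)  cross = 0.5·11 − 0.5·39 = -14.0000; (r_i+r_j)·cross = 1·-14.0000 = -14.0000
Σcross = 302.2500 → A = |Σcross|/2 = 151.1250 mm²
Σ(r_i+r_j)·cross = 3688.8750 → first moment M = |Σ|/6 = 614.8125
R_c = M/A = 614.8125/151.1250 = 4.0682 mm
θ = 75° = 1.308997 rad
V = θ·R_c·A = 1.308997·4.0682·151.1250 = 804.788 mm³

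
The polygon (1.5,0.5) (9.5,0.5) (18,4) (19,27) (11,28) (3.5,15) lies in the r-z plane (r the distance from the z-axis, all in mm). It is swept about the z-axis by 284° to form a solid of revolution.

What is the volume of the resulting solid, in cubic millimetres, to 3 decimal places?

Volume = 19695.793 mm³

Profile (r,z), 6 vertices: (1.5,0.5) (9.5,0.5) (18,4) (19,27) (11,28) (3.5,15)
edge 0: (1.5,0.5)→(9.5,0.5)  cross = 1.5·0.5 − 9.5·0.5 = -4.0000; (r_i+r_j)·cross = 11·-4.0000 = -44.0000
edge 1: (9.5,0.5)→(18,4)  cross = 9.5·4 − 18·0.5 = 29.0000; (r_i+r_j)·cross = 27.5·29.0000 = 797.5000
edge 2: (18,4)→(19,27)  cross = 18·27 − 19·4 = 410.0000; (r_i+r_j)·cross = 37·410.0000 = 15170.0000
edge 3: (19,27)→(11,28)  cross = 19·28 − 11·27 = 235.0000; (r_i+r_j)·cross = 30·235.0000 = 7050.0000
edge 4: (11,28)→(3.5,15)  cross = 11·15 − 3.5·28 = 67.0000; (r_i+r_j)·cross = 14.5·67.0000 = 971.5000
edge 5: (3.5,15)→(1.5,0.5)  cross = 3.5·0.5 − 1.5·15 = -20.7500; (r_i+r_j)·cross = 5·-20.7500 = -103.7500
Σcross = 716.2500 → A = |Σcross|/2 = 358.1250 mm²
Σ(r_i+r_j)·cross = 23841.2500 → first moment M = |Σ|/6 = 3973.5417
R_c = M/A = 3973.5417/358.1250 = 11.0954 mm
θ = 284° = 4.956735 rad
V = θ·R_c·A = 4.956735·11.0954·358.1250 = 19695.793 mm³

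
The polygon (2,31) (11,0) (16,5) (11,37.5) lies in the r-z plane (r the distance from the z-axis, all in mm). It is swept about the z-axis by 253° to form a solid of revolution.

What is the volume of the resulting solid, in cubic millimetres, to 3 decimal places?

Volume = 11204.796 mm³

Profile (r,z), 4 vertices: (2,31) (11,0) (16,5) (11,37.5)
edge 0: (2,31)→(11,0)  cross = 2·0 − 11·31 = -341.0000; (r_i+r_j)·cross = 13·-341.0000 = -4433.0000
edge 1: (11,0)→(16,5)  cross = 11·5 − 16·0 = 55.0000; (r_i+r_j)·cross = 27·55.0000 = 1485.0000
edge 2: (16,5)→(11,37.5)  cross = 16·37.5 − 11·5 = 545.0000; (r_i+r_j)·cross = 27·545.0000 = 14715.0000
edge 3: (11,37.5)→(2,31)  cross = 11·31 − 2·37.5 = 266.0000; (r_i+r_j)·cross = 13·266.0000 = 3458.0000
Σcross = 525.0000 → A = |Σcross|/2 = 262.5000 mm²
Σ(r_i+r_j)·cross = 15225.0000 → first moment M = |Σ|/6 = 2537.5000
R_c = M/A = 2537.5000/262.5000 = 9.6667 mm
θ = 253° = 4.415683 rad
V = θ·R_c·A = 4.415683·9.6667·262.5000 = 11204.796 mm³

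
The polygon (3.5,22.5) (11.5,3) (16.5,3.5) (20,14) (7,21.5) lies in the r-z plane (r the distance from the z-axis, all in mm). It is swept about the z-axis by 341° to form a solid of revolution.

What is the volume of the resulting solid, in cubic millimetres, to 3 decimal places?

Volume = 11626.769 mm³

Profile (r,z), 5 vertices: (3.5,22.5) (11.5,3) (16.5,3.5) (20,14) (7,21.5)
edge 0: (3.5,22.5)→(11.5,3)  cross = 3.5·3 − 11.5·22.5 = -248.2500; (r_i+r_j)·cross = 15·-248.2500 = -3723.7500
edge 1: (11.5,3)→(16.5,3.5)  cross = 11.5·3.5 − 16.5·3 = -9.2500; (r_i+r_j)·cross = 28·-9.2500 = -259.0000
edge 2: (16.5,3.5)→(20,14)  cross = 16.5·14 − 20·3.5 = 161.0000; (r_i+r_j)·cross = 36.5·161.0000 = 5876.5000
edge 3: (20,14)→(7,21.5)  cross = 20·21.5 − 7·14 = 332.0000; (r_i+r_j)·cross = 27·332.0000 = 8964.0000
edge 4: (7,21.5)→(3.5,22.5)  cross = 7·22.5 − 3.5·21.5 = 82.2500; (r_i+r_j)·cross = 10.5·82.2500 = 863.6250
Σcross = 317.7500 → A = |Σcross|/2 = 158.8750 mm²
Σ(r_i+r_j)·cross = 11721.3750 → first moment M = |Σ|/6 = 1953.5625
R_c = M/A = 1953.5625/158.8750 = 12.2962 mm
θ = 341° = 5.951573 rad
V = θ·R_c·A = 5.951573·12.2962·158.8750 = 11626.769 mm³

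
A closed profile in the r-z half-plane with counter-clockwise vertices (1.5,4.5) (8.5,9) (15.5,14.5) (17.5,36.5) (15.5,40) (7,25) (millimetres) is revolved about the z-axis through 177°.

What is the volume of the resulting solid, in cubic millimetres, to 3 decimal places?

Profile (r,z), 6 vertices: (1.5,4.5) (8.5,9) (15.5,14.5) (17.5,36.5) (15.5,40) (7,25)
edge 0: (1.5,4.5)→(8.5,9)  cross = 1.5·9 − 8.5·4.5 = -24.7500; (r_i+r_j)·cross = 10·-24.7500 = -247.5000
edge 1: (8.5,9)→(15.5,14.5)  cross = 8.5·14.5 − 15.5·9 = -16.2500; (r_i+r_j)·cross = 24·-16.2500 = -390.0000
edge 2: (15.5,14.5)→(17.5,36.5)  cross = 15.5·36.5 − 17.5·14.5 = 312.0000; (r_i+r_j)·cross = 33·312.0000 = 10296.0000
edge 3: (17.5,36.5)→(15.5,40)  cross = 17.5·40 − 15.5·36.5 = 134.2500; (r_i+r_j)·cross = 33·134.2500 = 4430.2500
edge 4: (15.5,40)→(7,25)  cross = 15.5·25 − 7·40 = 107.5000; (r_i+r_j)·cross = 22.5·107.5000 = 2418.7500
edge 5: (7,25)→(1.5,4.5)  cross = 7·4.5 − 1.5·25 = -6.0000; (r_i+r_j)·cross = 8.5·-6.0000 = -51.0000
Σcross = 506.7500 → A = |Σcross|/2 = 253.3750 mm²
Σ(r_i+r_j)·cross = 16456.5000 → first moment M = |Σ|/6 = 2742.7500
R_c = M/A = 2742.7500/253.3750 = 10.8249 mm
θ = 177° = 3.089233 rad
V = θ·R_c·A = 3.089233·10.8249·253.3750 = 8472.993 mm³

Volume = 8472.993 mm³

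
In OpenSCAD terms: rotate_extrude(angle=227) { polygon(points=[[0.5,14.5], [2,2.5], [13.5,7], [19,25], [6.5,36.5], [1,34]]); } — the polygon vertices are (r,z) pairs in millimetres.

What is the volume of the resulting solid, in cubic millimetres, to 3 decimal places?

Volume = 13992.926 mm³

Profile (r,z), 6 vertices: (0.5,14.5) (2,2.5) (13.5,7) (19,25) (6.5,36.5) (1,34)
edge 0: (0.5,14.5)→(2,2.5)  cross = 0.5·2.5 − 2·14.5 = -27.7500; (r_i+r_j)·cross = 2.5·-27.7500 = -69.3750
edge 1: (2,2.5)→(13.5,7)  cross = 2·7 − 13.5·2.5 = -19.7500; (r_i+r_j)·cross = 15.5·-19.7500 = -306.1250
edge 2: (13.5,7)→(19,25)  cross = 13.5·25 − 19·7 = 204.5000; (r_i+r_j)·cross = 32.5·204.5000 = 6646.2500
edge 3: (19,25)→(6.5,36.5)  cross = 19·36.5 − 6.5·25 = 531.0000; (r_i+r_j)·cross = 25.5·531.0000 = 13540.5000
edge 4: (6.5,36.5)→(1,34)  cross = 6.5·34 − 1·36.5 = 184.5000; (r_i+r_j)·cross = 7.5·184.5000 = 1383.7500
edge 5: (1,34)→(0.5,14.5)  cross = 1·14.5 − 0.5·34 = -2.5000; (r_i+r_j)·cross = 1.5·-2.5000 = -3.7500
Σcross = 870.0000 → A = |Σcross|/2 = 435.0000 mm²
Σ(r_i+r_j)·cross = 21191.2500 → first moment M = |Σ|/6 = 3531.8750
R_c = M/A = 3531.8750/435.0000 = 8.1193 mm
θ = 227° = 3.961897 rad
V = θ·R_c·A = 3.961897·8.1193·435.0000 = 13992.926 mm³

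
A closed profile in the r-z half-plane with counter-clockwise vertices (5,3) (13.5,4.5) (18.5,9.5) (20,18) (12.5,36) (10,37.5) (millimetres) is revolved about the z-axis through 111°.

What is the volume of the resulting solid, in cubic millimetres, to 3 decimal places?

Volume = 7356.754 mm³

Profile (r,z), 6 vertices: (5,3) (13.5,4.5) (18.5,9.5) (20,18) (12.5,36) (10,37.5)
edge 0: (5,3)→(13.5,4.5)  cross = 5·4.5 − 13.5·3 = -18.0000; (r_i+r_j)·cross = 18.5·-18.0000 = -333.0000
edge 1: (13.5,4.5)→(18.5,9.5)  cross = 13.5·9.5 − 18.5·4.5 = 45.0000; (r_i+r_j)·cross = 32·45.0000 = 1440.0000
edge 2: (18.5,9.5)→(20,18)  cross = 18.5·18 − 20·9.5 = 143.0000; (r_i+r_j)·cross = 38.5·143.0000 = 5505.5000
edge 3: (20,18)→(12.5,36)  cross = 20·36 − 12.5·18 = 495.0000; (r_i+r_j)·cross = 32.5·495.0000 = 16087.5000
edge 4: (12.5,36)→(10,37.5)  cross = 12.5·37.5 − 10·36 = 108.7500; (r_i+r_j)·cross = 22.5·108.7500 = 2446.8750
edge 5: (10,37.5)→(5,3)  cross = 10·3 − 5·37.5 = -157.5000; (r_i+r_j)·cross = 15·-157.5000 = -2362.5000
Σcross = 616.2500 → A = |Σcross|/2 = 308.1250 mm²
Σ(r_i+r_j)·cross = 22784.3750 → first moment M = |Σ|/6 = 3797.3958
R_c = M/A = 3797.3958/308.1250 = 12.3242 mm
θ = 111° = 1.937315 rad
V = θ·R_c·A = 1.937315·12.3242·308.1250 = 7356.754 mm³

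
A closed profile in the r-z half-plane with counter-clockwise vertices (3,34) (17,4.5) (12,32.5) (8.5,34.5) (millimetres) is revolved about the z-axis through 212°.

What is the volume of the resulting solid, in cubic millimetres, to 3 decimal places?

Volume = 5009.701 mm³

Profile (r,z), 4 vertices: (3,34) (17,4.5) (12,32.5) (8.5,34.5)
edge 0: (3,34)→(17,4.5)  cross = 3·4.5 − 17·34 = -564.5000; (r_i+r_j)·cross = 20·-564.5000 = -11290.0000
edge 1: (17,4.5)→(12,32.5)  cross = 17·32.5 − 12·4.5 = 498.5000; (r_i+r_j)·cross = 29·498.5000 = 14456.5000
edge 2: (12,32.5)→(8.5,34.5)  cross = 12·34.5 − 8.5·32.5 = 137.7500; (r_i+r_j)·cross = 20.5·137.7500 = 2823.8750
edge 3: (8.5,34.5)→(3,34)  cross = 8.5·34 − 3·34.5 = 185.5000; (r_i+r_j)·cross = 11.5·185.5000 = 2133.2500
Σcross = 257.2500 → A = |Σcross|/2 = 128.6250 mm²
Σ(r_i+r_j)·cross = 8123.6250 → first moment M = |Σ|/6 = 1353.9375
R_c = M/A = 1353.9375/128.6250 = 10.5262 mm
θ = 212° = 3.700098 rad
V = θ·R_c·A = 3.700098·10.5262·128.6250 = 5009.701 mm³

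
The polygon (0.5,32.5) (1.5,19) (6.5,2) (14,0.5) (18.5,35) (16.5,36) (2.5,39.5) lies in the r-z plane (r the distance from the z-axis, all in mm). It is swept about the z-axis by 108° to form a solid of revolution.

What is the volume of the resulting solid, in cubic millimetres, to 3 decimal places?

Volume = 8805.806 mm³

Profile (r,z), 7 vertices: (0.5,32.5) (1.5,19) (6.5,2) (14,0.5) (18.5,35) (16.5,36) (2.5,39.5)
edge 0: (0.5,32.5)→(1.5,19)  cross = 0.5·19 − 1.5·32.5 = -39.2500; (r_i+r_j)·cross = 2·-39.2500 = -78.5000
edge 1: (1.5,19)→(6.5,2)  cross = 1.5·2 − 6.5·19 = -120.5000; (r_i+r_j)·cross = 8·-120.5000 = -964.0000
edge 2: (6.5,2)→(14,0.5)  cross = 6.5·0.5 − 14·2 = -24.7500; (r_i+r_j)·cross = 20.5·-24.7500 = -507.3750
edge 3: (14,0.5)→(18.5,35)  cross = 14·35 − 18.5·0.5 = 480.7500; (r_i+r_j)·cross = 32.5·480.7500 = 15624.3750
edge 4: (18.5,35)→(16.5,36)  cross = 18.5·36 − 16.5·35 = 88.5000; (r_i+r_j)·cross = 35·88.5000 = 3097.5000
edge 5: (16.5,36)→(2.5,39.5)  cross = 16.5·39.5 − 2.5·36 = 561.7500; (r_i+r_j)·cross = 19·561.7500 = 10673.2500
edge 6: (2.5,39.5)→(0.5,32.5)  cross = 2.5·32.5 − 0.5·39.5 = 61.5000; (r_i+r_j)·cross = 3·61.5000 = 184.5000
Σcross = 1008.0000 → A = |Σcross|/2 = 504.0000 mm²
Σ(r_i+r_j)·cross = 28029.7500 → first moment M = |Σ|/6 = 4671.6250
R_c = M/A = 4671.6250/504.0000 = 9.2691 mm
θ = 108° = 1.884956 rad
V = θ·R_c·A = 1.884956·9.2691·504.0000 = 8805.806 mm³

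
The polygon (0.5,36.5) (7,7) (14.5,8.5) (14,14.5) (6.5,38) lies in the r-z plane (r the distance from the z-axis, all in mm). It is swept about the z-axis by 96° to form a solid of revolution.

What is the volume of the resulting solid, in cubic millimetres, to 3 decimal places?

Profile (r,z), 5 vertices: (0.5,36.5) (7,7) (14.5,8.5) (14,14.5) (6.5,38)
edge 0: (0.5,36.5)→(7,7)  cross = 0.5·7 − 7·36.5 = -252.0000; (r_i+r_j)·cross = 7.5·-252.0000 = -1890.0000
edge 1: (7,7)→(14.5,8.5)  cross = 7·8.5 − 14.5·7 = -42.0000; (r_i+r_j)·cross = 21.5·-42.0000 = -903.0000
edge 2: (14.5,8.5)→(14,14.5)  cross = 14.5·14.5 − 14·8.5 = 91.2500; (r_i+r_j)·cross = 28.5·91.2500 = 2600.6250
edge 3: (14,14.5)→(6.5,38)  cross = 14·38 − 6.5·14.5 = 437.7500; (r_i+r_j)·cross = 20.5·437.7500 = 8973.8750
edge 4: (6.5,38)→(0.5,36.5)  cross = 6.5·36.5 − 0.5·38 = 218.2500; (r_i+r_j)·cross = 7·218.2500 = 1527.7500
Σcross = 453.2500 → A = |Σcross|/2 = 226.6250 mm²
Σ(r_i+r_j)·cross = 10309.2500 → first moment M = |Σ|/6 = 1718.2083
R_c = M/A = 1718.2083/226.6250 = 7.5817 mm
θ = 96° = 1.675516 rad
V = θ·R_c·A = 1.675516·7.5817·226.6250 = 2878.886 mm³

Volume = 2878.886 mm³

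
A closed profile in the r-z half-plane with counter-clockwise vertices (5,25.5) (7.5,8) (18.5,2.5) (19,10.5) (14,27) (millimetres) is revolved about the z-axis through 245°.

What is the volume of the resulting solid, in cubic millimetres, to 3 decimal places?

Profile (r,z), 5 vertices: (5,25.5) (7.5,8) (18.5,2.5) (19,10.5) (14,27)
edge 0: (5,25.5)→(7.5,8)  cross = 5·8 − 7.5·25.5 = -151.2500; (r_i+r_j)·cross = 12.5·-151.2500 = -1890.6250
edge 1: (7.5,8)→(18.5,2.5)  cross = 7.5·2.5 − 18.5·8 = -129.2500; (r_i+r_j)·cross = 26·-129.2500 = -3360.5000
edge 2: (18.5,2.5)→(19,10.5)  cross = 18.5·10.5 − 19·2.5 = 146.7500; (r_i+r_j)·cross = 37.5·146.7500 = 5503.1250
edge 3: (19,10.5)→(14,27)  cross = 19·27 − 14·10.5 = 366.0000; (r_i+r_j)·cross = 33·366.0000 = 12078.0000
edge 4: (14,27)→(5,25.5)  cross = 14·25.5 − 5·27 = 222.0000; (r_i+r_j)·cross = 19·222.0000 = 4218.0000
Σcross = 454.2500 → A = |Σcross|/2 = 227.1250 mm²
Σ(r_i+r_j)·cross = 16548.0000 → first moment M = |Σ|/6 = 2758.0000
R_c = M/A = 2758.0000/227.1250 = 12.1431 mm
θ = 245° = 4.276057 rad
V = θ·R_c·A = 4.276057·12.1431·227.1250 = 11793.364 mm³

Volume = 11793.364 mm³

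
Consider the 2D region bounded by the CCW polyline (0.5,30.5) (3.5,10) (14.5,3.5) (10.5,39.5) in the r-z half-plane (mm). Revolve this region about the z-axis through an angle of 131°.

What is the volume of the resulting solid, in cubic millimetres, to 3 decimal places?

Volume = 5300.213 mm³

Profile (r,z), 4 vertices: (0.5,30.5) (3.5,10) (14.5,3.5) (10.5,39.5)
edge 0: (0.5,30.5)→(3.5,10)  cross = 0.5·10 − 3.5·30.5 = -101.7500; (r_i+r_j)·cross = 4·-101.7500 = -407.0000
edge 1: (3.5,10)→(14.5,3.5)  cross = 3.5·3.5 − 14.5·10 = -132.7500; (r_i+r_j)·cross = 18·-132.7500 = -2389.5000
edge 2: (14.5,3.5)→(10.5,39.5)  cross = 14.5·39.5 − 10.5·3.5 = 536.0000; (r_i+r_j)·cross = 25·536.0000 = 13400.0000
edge 3: (10.5,39.5)→(0.5,30.5)  cross = 10.5·30.5 − 0.5·39.5 = 300.5000; (r_i+r_j)·cross = 11·300.5000 = 3305.5000
Σcross = 602.0000 → A = |Σcross|/2 = 301.0000 mm²
Σ(r_i+r_j)·cross = 13909.0000 → first moment M = |Σ|/6 = 2318.1667
R_c = M/A = 2318.1667/301.0000 = 7.7016 mm
θ = 131° = 2.286381 rad
V = θ·R_c·A = 2.286381·7.7016·301.0000 = 5300.213 mm³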